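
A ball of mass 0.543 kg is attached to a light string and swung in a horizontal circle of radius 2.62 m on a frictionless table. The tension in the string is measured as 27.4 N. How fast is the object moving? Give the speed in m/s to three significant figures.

11.5 m/s

T = m v²/r ⇒ v = √(T r / m) = √(27.4 × 2.62 / 0.543) = √132.2 = 11.50 m/s.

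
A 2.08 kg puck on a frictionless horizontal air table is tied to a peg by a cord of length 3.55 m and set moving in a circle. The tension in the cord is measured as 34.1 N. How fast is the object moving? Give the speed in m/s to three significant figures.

T = m v²/r ⇒ v = √(T r / m) = √(34.1 × 3.55 / 2.08) = √58.20 = 7.629 m/s.

7.63 m/s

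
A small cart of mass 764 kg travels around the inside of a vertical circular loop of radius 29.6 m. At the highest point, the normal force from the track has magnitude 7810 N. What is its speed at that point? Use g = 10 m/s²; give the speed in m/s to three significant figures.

At the top, N + mg = mv²/r, so v = √(r(N/m + g)) = √(29.6 × (7810/764 + 10.0)) = √(29.6 × 20.22) = √598.6 = 24.47 m/s.

24.5 m/s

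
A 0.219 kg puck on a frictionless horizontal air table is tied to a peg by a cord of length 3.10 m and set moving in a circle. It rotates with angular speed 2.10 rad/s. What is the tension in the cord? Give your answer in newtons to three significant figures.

v = ωr = 2.10 × 3.10 = 6.510 m/s.
The tension is the only horizontal force, so it supplies the full centripetal force: T = m v²/r = 0.219 × (6.510)²/3.10 = 0.219 × 42.38/3.10 = 2.994 N.

2.99 N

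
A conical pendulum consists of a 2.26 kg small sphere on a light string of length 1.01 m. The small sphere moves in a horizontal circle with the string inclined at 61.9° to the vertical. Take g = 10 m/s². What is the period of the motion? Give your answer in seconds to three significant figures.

1.37 s

r = L sinθ = 0.8909 m. From T sinθ = mω²r and T cosθ = mg: tanθ = ω²r/g, so ω² = g tanθ / r = g/(L cosθ).
ω = √(g/(L cosθ)) = √(10.0/(1.01 × 0.4710)) = √21.02 = 4.585 rad/s.
Period = 2π/ω = 1.370 s.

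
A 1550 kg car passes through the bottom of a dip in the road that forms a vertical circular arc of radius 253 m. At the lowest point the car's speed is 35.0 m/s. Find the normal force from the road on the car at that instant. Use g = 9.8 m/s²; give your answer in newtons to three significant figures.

At the lowest point, N points up (toward the centre) and the weight mg points down (away from the centre), so the net inward force is N − mg = mv²/r.
N = m(v²/r + g) = 1550 × ((35.0)²/253 + 9.8) = 1550 × (4.842 + 9.8) = 1550 × 14.64 = 22690 N.

22700 N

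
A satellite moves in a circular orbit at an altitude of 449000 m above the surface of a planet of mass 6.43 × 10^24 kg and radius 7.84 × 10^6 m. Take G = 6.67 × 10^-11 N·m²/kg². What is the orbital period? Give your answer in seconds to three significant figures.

7240 s

r = R + h = 7.84 × 10^6 + 449000 = 8.289 × 10^6 m. Gravity provides the centripetal force: G M m / r² = m v² / r ⇒ v = √(GM/r) = 7193 m/s.
T = 2πr/v = 2π × 8.289 × 10^6 / 7193 = 7240 s.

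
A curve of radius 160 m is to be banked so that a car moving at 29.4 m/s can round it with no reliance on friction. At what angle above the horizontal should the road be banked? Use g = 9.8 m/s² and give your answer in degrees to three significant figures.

28.9°

With no friction, the horizontal component of the normal force provides the centripetal force: N sinθ = mv²/r, while N cosθ = mg vertically.
Dividing: tanθ = v²/(r g) = (29.4)²/(160 × 9.8) = 864.4/1568 = 0.5512.
θ = arctan(0.5512) = 28.87°.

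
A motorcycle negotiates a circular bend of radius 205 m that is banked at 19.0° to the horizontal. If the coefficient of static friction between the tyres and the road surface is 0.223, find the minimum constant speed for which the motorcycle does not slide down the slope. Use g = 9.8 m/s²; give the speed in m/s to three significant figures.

15.0 m/s

At the minimum speed, friction acts up the slope at its limiting value f = μN. Radially (horizontal, toward centre): N sinθ − μN cosθ = mv²/r. Vertically: N cosθ + μN sinθ = mg.
Dividing: v² = r g (sinθ − μcosθ)/(cosθ + μsinθ).
sinθ − μcosθ = 0.3256 − 0.223×0.9455 = 0.1147; cosθ + μsinθ = 0.9455 + 0.223×0.3256 = 1.018.
v² = 205 × 9.8 × 0.1147/1.018 = 226.4 m²/s², so v = 15.05 m/s.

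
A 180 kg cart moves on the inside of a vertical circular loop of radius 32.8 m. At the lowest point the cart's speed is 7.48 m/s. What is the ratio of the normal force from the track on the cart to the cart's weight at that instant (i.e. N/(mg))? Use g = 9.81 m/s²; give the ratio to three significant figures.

1.17

At the bottom, N − mg = mv²/r, so N = m(v²/r + g) and N/(mg) = v²/(rg) + 1 = (7.48)²/(32.8 × 9.81) + 1 = 0.1739 + 1 = 1.174.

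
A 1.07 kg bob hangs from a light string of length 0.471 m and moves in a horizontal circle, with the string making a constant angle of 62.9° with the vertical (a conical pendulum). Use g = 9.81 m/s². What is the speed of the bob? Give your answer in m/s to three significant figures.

2.84 m/s

The radius of the circle is r = L sinθ = 0.471 × sin 62.9° = 0.4193 m.
Horizontally T sinθ = mv²/r and vertically T cosθ = mg, so tanθ = v²/(rg).
v = √(r g tanθ) = √(0.4193 × 9.81 × 1.954) = √8.038 = 2.835 m/s.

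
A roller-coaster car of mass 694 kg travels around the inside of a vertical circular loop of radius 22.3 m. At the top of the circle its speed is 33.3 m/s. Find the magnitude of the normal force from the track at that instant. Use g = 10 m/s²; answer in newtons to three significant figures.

At the top, both N and the weight mg point inward (toward the centre), so N + mg = mv²/r.
N = m(v²/r − g) = 694 × ((33.3)²/22.3 − 10.0) = 694 × (49.73 − 10.0) = 694 × 39.73 = 27570 N.

27600 N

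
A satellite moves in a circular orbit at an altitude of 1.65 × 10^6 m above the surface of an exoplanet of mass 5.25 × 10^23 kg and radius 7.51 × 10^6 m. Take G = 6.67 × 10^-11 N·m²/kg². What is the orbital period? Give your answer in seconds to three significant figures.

r = R + h = 7.51 × 10^6 + 1.65 × 10^6 = 9.160 × 10^6 m. Gravity provides the centripetal force: G M m / r² = m v² / r ⇒ v = √(GM/r) = 1955 m/s.
T = 2πr/v = 2π × 9.160 × 10^6 / 1955 = 29440 s.

29400 s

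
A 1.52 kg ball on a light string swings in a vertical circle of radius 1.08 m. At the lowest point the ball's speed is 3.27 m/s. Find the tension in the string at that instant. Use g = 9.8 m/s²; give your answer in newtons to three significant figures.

29.9 N

At the lowest point, T points up (toward the centre) and the weight mg points down (away from the centre), so the net inward force is T − mg = mv²/r.
T = m(v²/r + g) = 1.52 × ((3.27)²/1.08 + 9.8) = 1.52 × (9.901 + 9.8) = 1.52 × 19.70 = 29.95 N.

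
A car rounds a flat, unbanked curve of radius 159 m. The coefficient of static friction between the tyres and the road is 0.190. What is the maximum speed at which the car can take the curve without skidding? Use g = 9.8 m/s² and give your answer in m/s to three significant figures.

On a flat curve, static friction is the only horizontal force, so it must supply the full centripetal force: μ_s m g = m v²/r.
Mass cancels: v_max = √(μ_s g r) = √(0.190 × 9.8 × 159) = √296.1 = 17.21 m/s.

17.2 m/s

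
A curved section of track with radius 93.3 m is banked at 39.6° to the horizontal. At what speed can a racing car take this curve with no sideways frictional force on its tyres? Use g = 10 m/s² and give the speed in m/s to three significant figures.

On a frictionless banked curve, N sinθ = mv²/r and N cosθ = mg, so tanθ = v²/(rg).
v = √(r g tanθ) = √(93.3 × 10.0 × tan 39.6°) = √(93.3 × 10.0 × 0.8273) = √771.8 = 27.78 m/s.

27.8 m/s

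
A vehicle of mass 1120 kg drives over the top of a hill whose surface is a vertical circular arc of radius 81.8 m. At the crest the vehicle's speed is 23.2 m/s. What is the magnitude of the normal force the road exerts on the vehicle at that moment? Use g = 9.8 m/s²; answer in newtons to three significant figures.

At the crest the centripetal acceleration points downward (toward the centre of the arc), so mg − N = mv²/r.
N = m(g − v²/r) = 1120 × (9.8 − (23.2)²/81.8) = 1120 × (9.8 − 6.580) = 1120 × 3.220 = 3606 N.

3610 N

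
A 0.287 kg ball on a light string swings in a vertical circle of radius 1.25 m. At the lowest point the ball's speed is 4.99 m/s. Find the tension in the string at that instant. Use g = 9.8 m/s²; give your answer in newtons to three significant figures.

8.53 N

At the lowest point, T points up (toward the centre) and the weight mg points down (away from the centre), so the net inward force is T − mg = mv²/r.
T = m(v²/r + g) = 0.287 × ((4.99)²/1.25 + 9.8) = 0.287 × (19.92 + 9.8) = 0.287 × 29.72 = 8.530 N.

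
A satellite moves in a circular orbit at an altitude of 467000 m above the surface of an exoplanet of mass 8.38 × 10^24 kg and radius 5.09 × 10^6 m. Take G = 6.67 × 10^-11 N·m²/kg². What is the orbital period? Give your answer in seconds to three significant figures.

3480 s

r = R + h = 5.09 × 10^6 + 467000 = 5.557 × 10^6 m. Gravity provides the centripetal force: G M m / r² = m v² / r ⇒ v = √(GM/r) = 10030 m/s.
T = 2πr/v = 2π × 5.557 × 10^6 / 10030 = 3481 s.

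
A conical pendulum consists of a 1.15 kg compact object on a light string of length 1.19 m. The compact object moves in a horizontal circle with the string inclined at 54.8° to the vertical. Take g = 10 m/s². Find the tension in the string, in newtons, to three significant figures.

Vertically the bob has no acceleration, so T cosθ = mg.
T = mg/cosθ = 1.15 × 10.0 / cos 54.8° = 11.50/0.5764 = 19.95 N.

20.0 N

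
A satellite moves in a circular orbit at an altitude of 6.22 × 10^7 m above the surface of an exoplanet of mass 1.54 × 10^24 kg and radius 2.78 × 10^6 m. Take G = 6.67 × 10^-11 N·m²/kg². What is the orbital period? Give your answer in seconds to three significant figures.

r = R + h = 2.78 × 10^6 + 6.22 × 10^7 = 6.498 × 10^7 m. Gravity provides the centripetal force: G M m / r² = m v² / r ⇒ v = √(GM/r) = 1257 m/s.
T = 2πr/v = 2π × 6.498 × 10^7 / 1257 = 324700 s.

325000 s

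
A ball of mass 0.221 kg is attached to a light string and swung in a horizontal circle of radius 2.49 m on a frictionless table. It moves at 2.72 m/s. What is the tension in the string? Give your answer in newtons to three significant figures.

The tension is the only horizontal force, so it supplies the full centripetal force: T = m v²/r = 0.221 × (2.720)²/2.49 = 0.221 × 7.398/2.49 = 0.6566 N.

0.657 N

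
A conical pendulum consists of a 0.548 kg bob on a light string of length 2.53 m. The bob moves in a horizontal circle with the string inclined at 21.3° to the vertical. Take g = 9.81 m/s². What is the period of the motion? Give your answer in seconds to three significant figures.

3.08 s

r = L sinθ = 0.9190 m. From T sinθ = mω²r and T cosθ = mg: tanθ = ω²r/g, so ω² = g tanθ / r = g/(L cosθ).
ω = √(g/(L cosθ)) = √(9.81/(2.53 × 0.9317)) = √4.162 = 2.040 rad/s.
Period = 2π/ω = 3.080 s.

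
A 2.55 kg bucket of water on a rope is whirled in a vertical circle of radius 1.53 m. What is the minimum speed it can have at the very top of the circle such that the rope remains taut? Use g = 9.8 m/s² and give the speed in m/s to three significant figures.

3.87 m/s

At the top, both weight mg and T point toward the centre: T + mg = mv²/r.
At minimum speed T → 0, so mg = mv_min²/r ⇒ v_min = √(g r) = √(9.8 × 1.53) = 3.872 m/s.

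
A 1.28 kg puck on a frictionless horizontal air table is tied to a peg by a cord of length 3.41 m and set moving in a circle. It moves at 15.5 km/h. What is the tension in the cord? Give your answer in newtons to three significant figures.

v = 15.5 km/h = 15.5/3.6 = 4.306 m/s.
The tension is the only horizontal force, so it supplies the full centripetal force: T = m v²/r = 1.28 × (4.306)²/3.41 = 1.28 × 18.54/3.41 = 6.958 N.

6.96 N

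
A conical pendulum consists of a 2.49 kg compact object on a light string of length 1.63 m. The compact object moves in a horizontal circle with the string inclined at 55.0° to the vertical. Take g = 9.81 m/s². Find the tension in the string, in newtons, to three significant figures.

42.6 N

Vertically the bob has no acceleration, so T cosθ = mg.
T = mg/cosθ = 2.49 × 9.81 / cos 55.0° = 24.43/0.5736 = 42.59 N.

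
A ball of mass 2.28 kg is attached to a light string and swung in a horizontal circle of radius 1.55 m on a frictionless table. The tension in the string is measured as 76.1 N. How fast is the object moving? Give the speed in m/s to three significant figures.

T = m v²/r ⇒ v = √(T r / m) = √(76.1 × 1.55 / 2.28) = √51.73 = 7.193 m/s.

7.19 m/s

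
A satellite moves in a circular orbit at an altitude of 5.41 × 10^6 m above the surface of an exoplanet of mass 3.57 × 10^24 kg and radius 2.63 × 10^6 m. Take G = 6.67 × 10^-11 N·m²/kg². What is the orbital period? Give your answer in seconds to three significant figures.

r = R + h = 2.63 × 10^6 + 5.41 × 10^6 = 8.040 × 10^6 m. Gravity provides the centripetal force: G M m / r² = m v² / r ⇒ v = √(GM/r) = 5442 m/s.
T = 2πr/v = 2π × 8.040 × 10^6 / 5442 = 9283 s.

9280 s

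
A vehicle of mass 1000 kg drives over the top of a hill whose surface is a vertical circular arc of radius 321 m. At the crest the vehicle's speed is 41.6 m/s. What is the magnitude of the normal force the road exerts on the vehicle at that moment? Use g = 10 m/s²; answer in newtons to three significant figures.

4610 N

At the crest the centripetal acceleration points downward (toward the centre of the arc), so mg − N = mv²/r.
N = m(g − v²/r) = 1000 × (10.0 − (41.6)²/321) = 1000 × (10.0 − 5.391) = 1000 × 4.609 = 4609 N.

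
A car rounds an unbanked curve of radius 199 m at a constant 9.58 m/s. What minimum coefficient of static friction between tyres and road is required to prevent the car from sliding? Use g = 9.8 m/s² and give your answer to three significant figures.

Friction provides the centripetal force: μ_s m g = m v²/r, so μ_s = v²/(g r) = (9.580)²/(9.8 × 199) = 91.78/1950 = 0.04706.

0.0471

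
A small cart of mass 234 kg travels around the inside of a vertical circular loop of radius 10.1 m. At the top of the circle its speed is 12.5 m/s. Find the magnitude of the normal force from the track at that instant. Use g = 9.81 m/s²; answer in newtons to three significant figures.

1320 N

At the top, both N and the weight mg point inward (toward the centre), so N + mg = mv²/r.
N = m(v²/r − g) = 234 × ((12.5)²/10.1 − 9.81) = 234 × (15.47 − 9.81) = 234 × 5.660 = 1325 N.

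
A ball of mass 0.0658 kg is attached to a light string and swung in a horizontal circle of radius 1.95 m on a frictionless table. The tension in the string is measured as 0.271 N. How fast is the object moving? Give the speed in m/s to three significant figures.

T = m v²/r ⇒ v = √(T r / m) = √(0.271 × 1.95 / 0.0658) = √8.031 = 2.834 m/s.

2.83 m/s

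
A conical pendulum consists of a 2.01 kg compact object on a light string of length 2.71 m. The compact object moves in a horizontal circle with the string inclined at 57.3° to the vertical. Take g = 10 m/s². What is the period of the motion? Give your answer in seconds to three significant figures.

r = L sinθ = 2.280 m. From T sinθ = mω²r and T cosθ = mg: tanθ = ω²r/g, so ω² = g tanθ / r = g/(L cosθ).
ω = √(g/(L cosθ)) = √(10.0/(2.71 × 0.5402)) = √6.830 = 2.613 rad/s.
Period = 2π/ω = 2.404 s.

2.40 s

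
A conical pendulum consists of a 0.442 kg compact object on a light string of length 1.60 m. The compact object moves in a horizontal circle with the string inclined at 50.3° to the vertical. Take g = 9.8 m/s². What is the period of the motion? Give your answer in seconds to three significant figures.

r = L sinθ = 1.231 m. From T sinθ = mω²r and T cosθ = mg: tanθ = ω²r/g, so ω² = g tanθ / r = g/(L cosθ).
ω = √(g/(L cosθ)) = √(9.8/(1.60 × 0.6388)) = √9.589 = 3.097 rad/s.
Period = 2π/ω = 2.029 s.

2.03 s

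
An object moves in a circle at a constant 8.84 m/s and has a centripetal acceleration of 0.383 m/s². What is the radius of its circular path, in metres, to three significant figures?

a_c = v²/r ⇒ r = v²/a_c = (8.84)²/0.383 = 78.15/0.383 = 204.0 m.

204 m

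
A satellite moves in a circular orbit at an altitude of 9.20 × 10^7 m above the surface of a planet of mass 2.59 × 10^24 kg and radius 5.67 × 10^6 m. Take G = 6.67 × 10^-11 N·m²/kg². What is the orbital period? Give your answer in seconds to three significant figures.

r = R + h = 5.67 × 10^6 + 9.20 × 10^7 = 9.767 × 10^7 m. Gravity provides the centripetal force: G M m / r² = m v² / r ⇒ v = √(GM/r) = 1330 m/s.
T = 2πr/v = 2π × 9.767 × 10^7 / 1330 = 461400 s.

461000 s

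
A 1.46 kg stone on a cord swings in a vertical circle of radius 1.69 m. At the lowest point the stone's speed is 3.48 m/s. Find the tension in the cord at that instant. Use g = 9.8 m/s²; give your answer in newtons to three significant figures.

24.8 N

At the lowest point, T points up (toward the centre) and the weight mg points down (away from the centre), so the net inward force is T − mg = mv²/r.
T = m(v²/r + g) = 1.46 × ((3.48)²/1.69 + 9.8) = 1.46 × (7.166 + 9.8) = 1.46 × 16.97 = 24.77 N.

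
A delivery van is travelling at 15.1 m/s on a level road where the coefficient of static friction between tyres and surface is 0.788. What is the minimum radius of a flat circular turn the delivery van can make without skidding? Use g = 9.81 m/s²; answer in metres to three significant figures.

At the limit, μ_s m g = m v²/r, so r_min = v²/(μ_s g) = (15.1)²/(0.788 × 9.81) = 228.0/7.730 = 29.50 m.

29.5 m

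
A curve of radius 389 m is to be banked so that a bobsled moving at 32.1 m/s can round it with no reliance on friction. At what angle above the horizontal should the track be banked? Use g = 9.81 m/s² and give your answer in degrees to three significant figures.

15.1°

For a frictionless banked turn: horizontally N sinθ = mv²/r and vertically N cosθ = mg.
Dividing: tanθ = v²/(r g) = (32.1)²/(389 × 9.81) = 1030/3816 = 0.2700.
θ = arctan(0.2700) = 15.11°.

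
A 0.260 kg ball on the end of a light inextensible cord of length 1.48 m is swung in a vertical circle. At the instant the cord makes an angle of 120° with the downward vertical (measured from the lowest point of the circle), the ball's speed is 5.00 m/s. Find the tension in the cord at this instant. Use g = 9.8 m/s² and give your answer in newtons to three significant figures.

3.12 N

Take the radial direction toward the centre of the circle as positive. The component of the weight along the string toward the centre is −mg cos φ (φ measured from the bottom), so Newton's second law along the string gives T − mg cos φ = m v²/r.
cos 120° = -0.5000, so T = m(v²/r + g cos φ) = 0.260 × ((5.00)²/1.48 + 9.8 × -0.5000) = 0.260 × (16.89 + (-4.900)) = 0.260 × 11.99 = 3.118 N.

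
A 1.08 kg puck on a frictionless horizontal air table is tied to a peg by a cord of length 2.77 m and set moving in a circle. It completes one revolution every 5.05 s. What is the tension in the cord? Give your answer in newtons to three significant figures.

4.63 N

v = 2πr/T = 2π × 2.77/5.05 = 3.446 m/s.
The tension is the only horizontal force, so it supplies the full centripetal force: T = m v²/r = 1.08 × (3.446)²/2.77 = 1.08 × 11.88/2.77 = 4.631 N.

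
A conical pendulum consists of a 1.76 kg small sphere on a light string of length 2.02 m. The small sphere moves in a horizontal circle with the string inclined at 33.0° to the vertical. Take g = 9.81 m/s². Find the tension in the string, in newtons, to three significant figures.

20.6 N

Vertically the bob has no acceleration, so T cosθ = mg.
T = mg/cosθ = 1.76 × 9.81 / cos 33.0° = 17.27/0.8387 = 20.59 N.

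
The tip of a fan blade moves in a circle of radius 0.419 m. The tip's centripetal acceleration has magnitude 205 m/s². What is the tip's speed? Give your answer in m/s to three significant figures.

9.27 m/s

a_c = v²/r ⇒ v = √(a_c · r) = √(205 × 0.419) = √85.90 = 9.268 m/s.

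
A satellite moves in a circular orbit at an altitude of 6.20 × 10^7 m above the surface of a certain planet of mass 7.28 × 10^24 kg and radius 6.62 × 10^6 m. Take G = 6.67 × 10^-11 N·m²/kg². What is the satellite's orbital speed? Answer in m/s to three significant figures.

2660 m/s

Orbital radius r = R + h = 6.62 × 10^6 + 6.20 × 10^7 = 6.862 × 10^7 m.
Gravity supplies the centripetal force: G M m / r² = m v² / r, so v = √(GM/r).
v = √(6.67 × 10^-11 × 7.28 × 10^24 / 6.862 × 10^7) = √(7.076 × 10^6) = 2660 m/s.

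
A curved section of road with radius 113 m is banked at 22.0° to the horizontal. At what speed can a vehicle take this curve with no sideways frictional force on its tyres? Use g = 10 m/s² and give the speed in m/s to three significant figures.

21.4 m/s

On a frictionless banked curve, N sinθ = mv²/r and N cosθ = mg, so tanθ = v²/(rg).
v = √(r g tanθ) = √(113 × 10.0 × tan 22.0°) = √(113 × 10.0 × 0.4040) = √456.5 = 21.37 m/s.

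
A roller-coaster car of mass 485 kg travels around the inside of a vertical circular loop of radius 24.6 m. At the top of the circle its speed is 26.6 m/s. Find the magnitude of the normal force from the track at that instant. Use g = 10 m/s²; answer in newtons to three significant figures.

9100 N

At the top, both N and the weight mg point inward (toward the centre), so N + mg = mv²/r.
N = m(v²/r − g) = 485 × ((26.6)²/24.6 − 10.0) = 485 × (28.76 − 10.0) = 485 × 18.76 = 9100 N.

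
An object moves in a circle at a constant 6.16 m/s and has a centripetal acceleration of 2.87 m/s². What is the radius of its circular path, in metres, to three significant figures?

13.2 m

a_c = v²/r ⇒ r = v²/a_c = (6.16)²/2.87 = 37.95/2.87 = 13.22 m.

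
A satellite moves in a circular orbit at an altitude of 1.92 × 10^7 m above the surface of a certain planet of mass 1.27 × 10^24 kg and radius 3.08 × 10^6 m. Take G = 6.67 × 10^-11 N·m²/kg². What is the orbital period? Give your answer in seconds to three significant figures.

r = R + h = 3.08 × 10^6 + 1.92 × 10^7 = 2.228 × 10^7 m. Gravity provides the centripetal force: G M m / r² = m v² / r ⇒ v = √(GM/r) = 1950 m/s.
T = 2πr/v = 2π × 2.228 × 10^7 / 1950 = 71790 s.

71800 s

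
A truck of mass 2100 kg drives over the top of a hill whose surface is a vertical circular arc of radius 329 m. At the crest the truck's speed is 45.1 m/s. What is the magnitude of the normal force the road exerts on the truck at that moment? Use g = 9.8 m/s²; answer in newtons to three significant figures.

7600 N

At the crest the centripetal acceleration points downward (toward the centre of the arc), so mg − N = mv²/r.
N = m(g − v²/r) = 2100 × (9.8 − (45.1)²/329) = 2100 × (9.8 − 6.182) = 2100 × 3.618 = 7597 N.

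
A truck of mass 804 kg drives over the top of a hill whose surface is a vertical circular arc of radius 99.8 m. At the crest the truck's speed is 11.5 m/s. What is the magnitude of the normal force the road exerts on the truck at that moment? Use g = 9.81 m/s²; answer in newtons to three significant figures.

6820 N

At the crest the centripetal acceleration points downward (toward the centre of the arc), so mg − N = mv²/r.
N = m(g − v²/r) = 804 × (9.81 − (11.5)²/99.8) = 804 × (9.81 − 1.325) = 804 × 8.485 = 6822 N.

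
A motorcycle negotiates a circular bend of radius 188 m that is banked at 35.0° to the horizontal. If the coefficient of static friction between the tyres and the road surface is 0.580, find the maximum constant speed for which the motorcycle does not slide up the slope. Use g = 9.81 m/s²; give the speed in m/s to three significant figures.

63.1 m/s

At the maximum speed, friction acts down the slope at its limiting value f = μN. Radially (horizontal, toward centre): N sinθ + μN cosθ = mv²/r. Vertically: N cosθ − μN sinθ = mg.
Dividing: v² = r g (sinθ + μcosθ)/(cosθ − μsinθ).
sinθ + μcosθ = 0.5736 + 0.580×0.8192 = 1.049; cosθ − μsinθ = 0.8192 − 0.580×0.5736 = 0.4865.
v² = 188 × 9.81 × 1.049/0.4865 = 3976 m²/s², so v = 63.05 m/s.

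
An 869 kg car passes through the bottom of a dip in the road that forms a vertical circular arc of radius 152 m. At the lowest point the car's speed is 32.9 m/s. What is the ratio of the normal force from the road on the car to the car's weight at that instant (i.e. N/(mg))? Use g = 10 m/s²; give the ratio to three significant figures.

At the bottom, N − mg = mv²/r, so N = m(v²/r + g) and N/(mg) = v²/(rg) + 1 = (32.9)²/(152 × 10.0) + 1 = 0.7121 + 1 = 1.712.

1.71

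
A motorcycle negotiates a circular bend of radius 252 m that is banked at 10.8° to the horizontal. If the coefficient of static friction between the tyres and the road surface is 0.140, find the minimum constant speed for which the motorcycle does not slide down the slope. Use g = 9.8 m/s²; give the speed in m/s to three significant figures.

11.0 m/s

At the minimum speed, friction acts up the slope at its limiting value f = μN. Radially (horizontal, toward centre): N sinθ − μN cosθ = mv²/r. Vertically: N cosθ + μN sinθ = mg.
Dividing: v² = r g (sinθ − μcosθ)/(cosθ + μsinθ).
sinθ − μcosθ = 0.1874 − 0.140×0.9823 = 0.04986; cosθ + μsinθ = 0.9823 + 0.140×0.1874 = 1.009.
v² = 252 × 9.8 × 0.04986/1.009 = 122.1 m²/s², so v = 11.05 m/s.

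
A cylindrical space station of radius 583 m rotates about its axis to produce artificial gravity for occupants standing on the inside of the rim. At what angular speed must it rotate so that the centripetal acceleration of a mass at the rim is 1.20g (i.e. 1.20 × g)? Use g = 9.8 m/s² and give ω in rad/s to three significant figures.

0.142 rad/s

Centripetal acceleration a_c = ω²r. Setting ω²r = 1.20g:
ω = √(1.20g / r) = √(1.20 × 9.8 / 583) = √0.02017 = 0.1420 rad/s.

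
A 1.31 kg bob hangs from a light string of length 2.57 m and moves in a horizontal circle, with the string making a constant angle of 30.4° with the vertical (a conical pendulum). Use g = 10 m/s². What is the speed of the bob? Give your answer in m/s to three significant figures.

2.76 m/s

The radius of the circle is r = L sinθ = 2.57 × sin 30.4° = 1.301 m.
Horizontally T sinθ = mv²/r and vertically T cosθ = mg, so tanθ = v²/(rg).
v = √(r g tanθ) = √(1.301 × 10.0 × 0.5867) = √7.630 = 2.762 m/s.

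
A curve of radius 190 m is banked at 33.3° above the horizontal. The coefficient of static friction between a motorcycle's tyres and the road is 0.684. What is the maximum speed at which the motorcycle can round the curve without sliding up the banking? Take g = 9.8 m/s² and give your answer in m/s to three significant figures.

At the maximum speed, friction acts down the slope at its limiting value f = μN. Radially (horizontal, toward centre): N sinθ + μN cosθ = mv²/r. Vertically: N cosθ − μN sinθ = mg.
Dividing: v² = r g (sinθ + μcosθ)/(cosθ − μsinθ).
sinθ + μcosθ = 0.5490 + 0.684×0.8358 = 1.121; cosθ − μsinθ = 0.8358 − 0.684×0.5490 = 0.4603.
v² = 190 × 9.8 × 1.121/0.4603 = 4534 m²/s², so v = 67.33 m/s.

67.3 m/s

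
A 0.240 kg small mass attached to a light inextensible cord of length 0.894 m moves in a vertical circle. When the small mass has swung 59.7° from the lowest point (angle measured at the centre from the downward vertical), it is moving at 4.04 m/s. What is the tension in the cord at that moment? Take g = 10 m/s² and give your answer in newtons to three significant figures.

5.59 N

Take the radial direction toward the centre of the circle as positive. The component of the weight along the string toward the centre is −mg cos φ (φ measured from the bottom), so Newton's second law along the string gives T − mg cos φ = m v²/r.
cos 59.7° = 0.5045, so T = m(v²/r + g cos φ) = 0.240 × ((4.04)²/0.894 + 10.0 × 0.5045) = 0.240 × (18.26 + (5.045)) = 0.240 × 23.30 = 5.593 N.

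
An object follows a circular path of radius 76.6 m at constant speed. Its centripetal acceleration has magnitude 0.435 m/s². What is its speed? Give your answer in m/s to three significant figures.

5.77 m/s

a_c = v²/r ⇒ v = √(a_c · r) = √(0.435 × 76.6) = √33.32 = 5.772 m/s.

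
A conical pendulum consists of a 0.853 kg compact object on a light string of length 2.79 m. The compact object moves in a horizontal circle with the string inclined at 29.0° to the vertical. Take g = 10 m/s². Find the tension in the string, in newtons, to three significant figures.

Vertically the bob has no acceleration, so T cosθ = mg.
T = mg/cosθ = 0.853 × 10.0 / cos 29.0° = 8.530/0.8746 = 9.753 N.

9.75 N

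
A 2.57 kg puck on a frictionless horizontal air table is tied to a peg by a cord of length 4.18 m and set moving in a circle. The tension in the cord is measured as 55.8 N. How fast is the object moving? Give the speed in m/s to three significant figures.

T = m v²/r ⇒ v = √(T r / m) = √(55.8 × 4.18 / 2.57) = √90.76 = 9.527 m/s.

9.53 m/s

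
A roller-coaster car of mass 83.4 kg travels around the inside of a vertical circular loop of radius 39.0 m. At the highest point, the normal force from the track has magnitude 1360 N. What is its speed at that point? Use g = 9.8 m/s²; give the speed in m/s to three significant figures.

At the top, N + mg = mv²/r, so v = √(r(N/m + g)) = √(39.0 × (1360/83.4 + 9.8)) = √(39.0 × 26.11) = √1018 = 31.91 m/s.

31.9 m/s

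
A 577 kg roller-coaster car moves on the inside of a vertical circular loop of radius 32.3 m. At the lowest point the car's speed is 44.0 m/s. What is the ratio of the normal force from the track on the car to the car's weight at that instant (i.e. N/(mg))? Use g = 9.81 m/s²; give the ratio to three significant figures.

At the bottom, N − mg = mv²/r, so N = m(v²/r + g) and N/(mg) = v²/(rg) + 1 = (44.0)²/(32.3 × 9.81) + 1 = 6.110 + 1 = 7.110.

7.11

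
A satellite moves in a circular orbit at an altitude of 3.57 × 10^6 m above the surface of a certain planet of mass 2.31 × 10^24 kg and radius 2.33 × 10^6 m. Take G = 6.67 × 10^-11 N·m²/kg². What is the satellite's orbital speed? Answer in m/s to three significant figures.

Orbital radius r = R + h = 2.33 × 10^6 + 3.57 × 10^6 = 5.900 × 10^6 m.
Gravity supplies the centripetal force: G M m / r² = m v² / r, so v = √(GM/r).
v = √(6.67 × 10^-11 × 2.31 × 10^24 / 5.900 × 10^6) = √(2.611 × 10^7) = 5110 m/s.

5110 m/s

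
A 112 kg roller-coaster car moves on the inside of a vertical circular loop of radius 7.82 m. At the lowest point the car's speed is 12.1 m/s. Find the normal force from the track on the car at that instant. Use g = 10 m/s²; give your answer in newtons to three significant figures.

At the lowest point, N points up (toward the centre) and the weight mg points down (away from the centre), so the net inward force is N − mg = mv²/r.
N = m(v²/r + g) = 112 × ((12.1)²/7.82 + 10.0) = 112 × (18.72 + 10.0) = 112 × 28.72 = 3217 N.

3220 N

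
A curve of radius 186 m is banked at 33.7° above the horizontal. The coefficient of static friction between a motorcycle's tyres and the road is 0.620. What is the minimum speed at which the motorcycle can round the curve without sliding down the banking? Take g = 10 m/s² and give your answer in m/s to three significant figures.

7.86 m/s

At the minimum speed, friction acts up the slope at its limiting value f = μN. Radially (horizontal, toward centre): N sinθ − μN cosθ = mv²/r. Vertically: N cosθ + μN sinθ = mg.
Dividing: v² = r g (sinθ − μcosθ)/(cosθ + μsinθ).
sinθ − μcosθ = 0.5548 − 0.620×0.8320 = 0.03903; cosθ + μsinθ = 0.8320 + 0.620×0.5548 = 1.176.
v² = 186 × 10.0 × 0.03903/1.176 = 61.74 m²/s², so v = 7.857 m/s.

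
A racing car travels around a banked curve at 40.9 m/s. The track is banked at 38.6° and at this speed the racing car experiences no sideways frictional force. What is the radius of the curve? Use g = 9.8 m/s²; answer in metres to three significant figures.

214 m

Frictionless banking: tanθ = v²/(rg), so r = v²/(g tanθ).
r = (40.9)²/(9.8 × tan 38.6°) = 1673/(9.8 × 0.7983) = 1673/7.823 = 213.8 m.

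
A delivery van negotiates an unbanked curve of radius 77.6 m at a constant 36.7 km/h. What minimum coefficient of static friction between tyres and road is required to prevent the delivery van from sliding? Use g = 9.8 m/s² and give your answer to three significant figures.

0.137

v = 36.7/3.6 = 10.19 m/s.
Friction provides the centripetal force: μ_s m g = m v²/r, so μ_s = v²/(g r) = (10.19)²/(9.8 × 77.6) = 103.9/760.5 = 0.1367.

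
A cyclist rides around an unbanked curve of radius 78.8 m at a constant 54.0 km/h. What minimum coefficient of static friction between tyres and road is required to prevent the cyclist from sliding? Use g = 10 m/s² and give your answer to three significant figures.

v = 54.0/3.6 = 15.00 m/s.
Friction provides the centripetal force: μ_s m g = m v²/r, so μ_s = v²/(g r) = (15.00)²/(10.0 × 78.8) = 225.0/788.0 = 0.2855.

0.286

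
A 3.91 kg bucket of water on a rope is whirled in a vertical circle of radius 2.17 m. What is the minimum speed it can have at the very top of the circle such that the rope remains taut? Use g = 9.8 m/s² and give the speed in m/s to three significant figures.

At the highest point the centre is directly below, so both the weight and T act inward: T + mg = mv²/r.
At minimum speed T → 0, so mg = mv_min²/r ⇒ v_min = √(g r) = √(9.8 × 2.17) = 4.612 m/s.

4.61 m/s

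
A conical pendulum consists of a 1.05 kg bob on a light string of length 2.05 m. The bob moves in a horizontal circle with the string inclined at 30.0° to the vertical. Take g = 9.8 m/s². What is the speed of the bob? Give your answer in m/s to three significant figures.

2.41 m/s

The radius of the circle is r = L sinθ = 2.05 × sin 30.0° = 1.025 m.
Horizontally T sinθ = mv²/r and vertically T cosθ = mg, so tanθ = v²/(rg).
v = √(r g tanθ) = √(1.025 × 9.8 × 0.5774) = √5.799 = 2.408 m/s.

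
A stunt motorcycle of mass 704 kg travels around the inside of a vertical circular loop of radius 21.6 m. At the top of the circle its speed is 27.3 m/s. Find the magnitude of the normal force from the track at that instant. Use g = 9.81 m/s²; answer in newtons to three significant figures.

17400 N

At the top, both N and the weight mg point inward (toward the centre), so N + mg = mv²/r.
N = m(v²/r − g) = 704 × ((27.3)²/21.6 − 9.81) = 704 × (34.50 − 9.81) = 704 × 24.69 = 17380 N.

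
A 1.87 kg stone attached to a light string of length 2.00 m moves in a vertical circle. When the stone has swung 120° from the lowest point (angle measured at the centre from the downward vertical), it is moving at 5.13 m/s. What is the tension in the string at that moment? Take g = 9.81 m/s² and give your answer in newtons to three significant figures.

15.4 N

Take the radial direction toward the centre of the circle as positive. The component of the weight along the string toward the centre is −mg cos φ (φ measured from the bottom), so Newton's second law along the string gives T − mg cos φ = m v²/r.
cos 120° = -0.5000, so T = m(v²/r + g cos φ) = 1.87 × ((5.13)²/2.00 + 9.81 × -0.5000) = 1.87 × (13.16 + (-4.905)) = 1.87 × 8.253 = 15.43 N.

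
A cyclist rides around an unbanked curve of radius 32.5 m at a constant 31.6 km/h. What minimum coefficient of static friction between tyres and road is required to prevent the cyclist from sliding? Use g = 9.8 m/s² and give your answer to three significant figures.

v = 31.6/3.6 = 8.778 m/s.
Friction provides the centripetal force: μ_s m g = m v²/r, so μ_s = v²/(g r) = (8.778)²/(9.8 × 32.5) = 77.05/318.5 = 0.2419.

0.242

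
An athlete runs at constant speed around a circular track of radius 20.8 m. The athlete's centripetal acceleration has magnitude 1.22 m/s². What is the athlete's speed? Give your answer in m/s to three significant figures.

a_c = v²/r ⇒ v = √(a_c · r) = √(1.22 × 20.8) = √25.38 = 5.037 m/s.

5.04 m/s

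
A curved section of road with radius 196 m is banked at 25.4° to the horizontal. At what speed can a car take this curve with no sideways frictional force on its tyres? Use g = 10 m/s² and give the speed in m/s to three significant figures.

30.5 m/s

On a frictionless banked curve, N sinθ = mv²/r and N cosθ = mg, so tanθ = v²/(rg).
v = √(r g tanθ) = √(196 × 10.0 × tan 25.4°) = √(196 × 10.0 × 0.4748) = √930.7 = 30.51 m/s.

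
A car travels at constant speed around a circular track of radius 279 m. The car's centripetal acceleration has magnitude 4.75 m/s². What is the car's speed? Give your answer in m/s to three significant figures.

a_c = v²/r ⇒ v = √(a_c · r) = √(4.75 × 279) = √1325 = 36.40 m/s.

36.4 m/s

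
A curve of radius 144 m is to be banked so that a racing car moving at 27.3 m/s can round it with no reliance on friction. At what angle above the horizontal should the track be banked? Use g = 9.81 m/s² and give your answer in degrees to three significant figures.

For a frictionless banked turn: horizontally N sinθ = mv²/r and vertically N cosθ = mg.
Dividing: tanθ = v²/(r g) = (27.3)²/(144 × 9.81) = 745.3/1413 = 0.5276.
θ = arctan(0.5276) = 27.82°.

27.8°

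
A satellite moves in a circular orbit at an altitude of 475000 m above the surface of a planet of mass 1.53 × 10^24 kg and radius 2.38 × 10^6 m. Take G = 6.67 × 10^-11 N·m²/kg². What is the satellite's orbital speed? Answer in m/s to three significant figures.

5980 m/s

Orbital radius r = R + h = 2.38 × 10^6 + 475000 = 2.855 × 10^6 m.
Gravity supplies the centripetal force: G M m / r² = m v² / r, so v = √(GM/r).
v = √(6.67 × 10^-11 × 1.53 × 10^24 / 2.855 × 10^6) = √(3.574 × 10^7) = 5979 m/s.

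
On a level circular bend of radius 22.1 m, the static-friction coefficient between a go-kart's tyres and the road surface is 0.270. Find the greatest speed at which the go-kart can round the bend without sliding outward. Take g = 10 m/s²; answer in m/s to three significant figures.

The only inward force on a level bend is static friction, so at the limit f_s = μ_s N = μ_s m g = m v²/r.
Mass cancels: v_max = √(μ_s g r) = √(0.270 × 10.0 × 22.1) = √59.67 = 7.725 m/s.

7.72 m/s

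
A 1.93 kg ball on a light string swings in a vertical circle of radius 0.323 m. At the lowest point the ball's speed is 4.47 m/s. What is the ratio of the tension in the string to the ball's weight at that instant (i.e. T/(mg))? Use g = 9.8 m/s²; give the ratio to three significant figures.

At the bottom, T − mg = mv²/r, so T = m(v²/r + g) and T/(mg) = v²/(rg) + 1 = (4.47)²/(0.323 × 9.8) + 1 = 6.312 + 1 = 7.312.

7.31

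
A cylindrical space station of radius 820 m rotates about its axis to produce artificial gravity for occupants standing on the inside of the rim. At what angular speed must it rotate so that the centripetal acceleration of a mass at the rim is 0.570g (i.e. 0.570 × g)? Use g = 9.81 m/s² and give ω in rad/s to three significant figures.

Centripetal acceleration a_c = ω²r. Setting ω²r = 0.570g:
ω = √(0.570g / r) = √(0.570 × 9.81 / 820) = √0.006819 = 0.08258 rad/s.

0.0826 rad/s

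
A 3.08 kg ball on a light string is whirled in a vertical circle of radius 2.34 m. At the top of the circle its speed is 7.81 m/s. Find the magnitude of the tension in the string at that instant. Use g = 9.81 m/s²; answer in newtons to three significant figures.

50.1 N

At the top, both T and the weight mg point inward (toward the centre), so T + mg = mv²/r.
T = m(v²/r − g) = 3.08 × ((7.81)²/2.34 − 9.81) = 3.08 × (26.07 − 9.81) = 3.08 × 16.26 = 50.07 N.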